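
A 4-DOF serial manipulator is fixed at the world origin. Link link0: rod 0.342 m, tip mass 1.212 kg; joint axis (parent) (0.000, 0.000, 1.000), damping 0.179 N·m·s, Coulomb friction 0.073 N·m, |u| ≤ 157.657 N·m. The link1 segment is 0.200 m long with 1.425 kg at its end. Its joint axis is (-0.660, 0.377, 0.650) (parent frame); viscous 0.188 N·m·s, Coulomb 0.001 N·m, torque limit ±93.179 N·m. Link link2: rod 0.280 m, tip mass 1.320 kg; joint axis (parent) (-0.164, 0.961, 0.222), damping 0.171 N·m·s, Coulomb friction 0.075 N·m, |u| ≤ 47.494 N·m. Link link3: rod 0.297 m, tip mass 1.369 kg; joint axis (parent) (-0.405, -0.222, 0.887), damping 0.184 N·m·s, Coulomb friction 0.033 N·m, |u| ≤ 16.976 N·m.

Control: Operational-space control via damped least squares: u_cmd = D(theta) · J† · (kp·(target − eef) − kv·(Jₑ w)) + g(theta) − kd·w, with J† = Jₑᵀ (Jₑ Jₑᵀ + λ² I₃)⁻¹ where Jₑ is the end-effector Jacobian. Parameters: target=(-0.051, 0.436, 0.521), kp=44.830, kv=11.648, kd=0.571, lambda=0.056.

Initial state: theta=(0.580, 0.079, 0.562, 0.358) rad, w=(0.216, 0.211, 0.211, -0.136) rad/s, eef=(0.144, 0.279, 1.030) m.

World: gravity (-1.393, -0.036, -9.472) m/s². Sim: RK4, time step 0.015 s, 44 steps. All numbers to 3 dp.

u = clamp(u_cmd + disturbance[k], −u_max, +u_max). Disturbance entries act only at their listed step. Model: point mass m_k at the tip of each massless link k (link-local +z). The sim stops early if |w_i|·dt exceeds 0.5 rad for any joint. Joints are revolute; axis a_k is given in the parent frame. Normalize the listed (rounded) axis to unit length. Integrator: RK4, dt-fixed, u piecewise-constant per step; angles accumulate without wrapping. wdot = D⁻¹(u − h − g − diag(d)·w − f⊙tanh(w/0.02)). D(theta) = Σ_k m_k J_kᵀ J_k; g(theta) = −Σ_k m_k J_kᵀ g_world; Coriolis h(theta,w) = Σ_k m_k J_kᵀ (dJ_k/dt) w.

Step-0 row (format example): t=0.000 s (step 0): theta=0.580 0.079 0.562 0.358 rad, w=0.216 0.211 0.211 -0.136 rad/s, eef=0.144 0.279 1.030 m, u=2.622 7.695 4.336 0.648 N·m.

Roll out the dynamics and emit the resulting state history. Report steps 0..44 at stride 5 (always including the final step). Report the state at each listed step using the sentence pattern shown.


t=0.075 s (step 5): theta=0.663 0.069 0.652 0.409 rad, w=1.130 -0.053 1.557 0.837 rad/s, eef=0.139 0.317 1.006 m, u=0.271 -1.329 -2.236 0.098 N·m.
t=0.150 s (step 10): theta=0.756 0.060 0.785 0.448 rad, w=1.302 -0.199 1.958 0.292 rad/s, eef=0.132 0.374 0.964 m, u=-0.438 -5.600 -5.943 0.638 N·m.
t=0.225 s (step 15): theta=0.850 0.038 0.940 0.474 rad, w=1.226 -0.397 2.155 0.330 rad/s, eef=0.120 0.428 0.910 m, u=-0.833 -7.716 -8.208 0.820 N·m.
t=0.300 s (step 20): theta=0.941 0.001 1.102 0.489 rad, w=1.177 -0.583 2.148 0.104 rad/s, eef=0.104 0.472 0.851 m, u=-1.140 -8.664 -9.722 1.151 N·m.
t=0.375 s (step 25): theta=1.024 -0.047 1.260 0.497 rad, w=1.040 -0.688 2.035 0.102 rad/s, eef=0.086 0.503 0.792 m, u=-1.377 -8.968 -10.664 1.317 N·m.
t=0.450 s (step 30): theta=1.097 -0.101 1.405 0.502 rad, w=0.919 -0.751 1.845 0.025 rad/s, eef=0.066 0.523 0.737 m, u=-1.542 -8.881 -11.202 1.500 N·m.
t=0.525 s (step 35): theta=1.161 -0.158 1.536 0.506 rad, w=0.788 -0.775 1.640 0.053 rad/s, eef=0.047 0.533 0.688 m, u=-1.631 -8.554 -11.397 1.586 N·m.
t=0.600 s (step 40): theta=1.216 -0.216 1.651 0.509 rad, w=0.694 -0.789 1.425 0.005 rad/s, eef=0.030 0.536 0.648 m, u=-1.659 -8.097 -11.363 1.691 N·m.
t=0.660 s (step 44): theta=1.255 -0.263 1.732 0.511 rad, w=0.624 -0.788 1.268 0.004 rad/s, eef=0.018 0.535 0.621 m.


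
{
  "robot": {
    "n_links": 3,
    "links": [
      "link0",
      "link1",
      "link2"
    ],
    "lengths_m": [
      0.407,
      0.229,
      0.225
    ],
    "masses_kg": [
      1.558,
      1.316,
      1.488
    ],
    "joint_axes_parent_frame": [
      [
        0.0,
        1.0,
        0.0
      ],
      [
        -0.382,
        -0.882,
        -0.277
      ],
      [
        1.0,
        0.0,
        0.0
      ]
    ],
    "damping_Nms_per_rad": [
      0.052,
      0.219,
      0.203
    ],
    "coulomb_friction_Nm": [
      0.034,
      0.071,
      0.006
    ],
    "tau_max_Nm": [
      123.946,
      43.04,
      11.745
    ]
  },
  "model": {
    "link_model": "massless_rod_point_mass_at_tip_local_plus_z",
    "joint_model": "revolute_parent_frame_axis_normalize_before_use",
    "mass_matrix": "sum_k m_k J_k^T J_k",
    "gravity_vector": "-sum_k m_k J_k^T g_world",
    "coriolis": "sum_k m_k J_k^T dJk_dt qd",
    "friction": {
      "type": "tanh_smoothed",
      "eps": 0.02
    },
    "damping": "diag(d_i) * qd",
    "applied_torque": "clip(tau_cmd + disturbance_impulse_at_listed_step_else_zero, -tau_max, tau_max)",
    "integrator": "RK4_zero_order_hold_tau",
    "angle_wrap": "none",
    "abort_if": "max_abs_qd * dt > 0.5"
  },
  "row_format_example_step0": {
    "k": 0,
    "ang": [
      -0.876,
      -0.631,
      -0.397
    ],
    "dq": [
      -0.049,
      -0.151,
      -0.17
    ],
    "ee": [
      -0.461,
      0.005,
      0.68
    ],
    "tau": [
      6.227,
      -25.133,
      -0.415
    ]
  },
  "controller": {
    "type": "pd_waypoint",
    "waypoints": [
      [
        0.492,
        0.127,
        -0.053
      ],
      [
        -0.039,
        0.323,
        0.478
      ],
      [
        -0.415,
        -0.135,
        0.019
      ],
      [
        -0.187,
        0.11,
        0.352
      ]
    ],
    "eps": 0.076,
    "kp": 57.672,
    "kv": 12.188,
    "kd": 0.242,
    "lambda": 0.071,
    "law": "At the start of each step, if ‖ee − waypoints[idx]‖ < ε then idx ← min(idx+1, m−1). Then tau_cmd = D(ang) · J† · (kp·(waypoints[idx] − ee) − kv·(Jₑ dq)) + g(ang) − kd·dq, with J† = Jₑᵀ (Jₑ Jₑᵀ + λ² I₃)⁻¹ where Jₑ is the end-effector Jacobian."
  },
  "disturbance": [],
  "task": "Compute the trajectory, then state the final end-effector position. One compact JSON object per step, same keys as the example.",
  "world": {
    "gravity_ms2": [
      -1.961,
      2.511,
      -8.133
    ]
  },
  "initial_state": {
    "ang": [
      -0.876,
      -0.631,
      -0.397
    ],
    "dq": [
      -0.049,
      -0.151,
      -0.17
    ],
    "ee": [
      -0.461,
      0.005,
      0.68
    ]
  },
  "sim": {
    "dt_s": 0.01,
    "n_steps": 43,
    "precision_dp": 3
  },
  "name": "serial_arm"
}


{"k":1,"ang":[-0.883,-0.651,-0.407],"dq":[-1.331,-3.788,-1.786],"ee":[-0.459,0.006,0.679],"tau":[5.974,-22.287,0.137]}
{"k":2,"ang":[-0.902,-0.704,-0.43],"dq":[-2.366,-6.7,-2.741],"ee":[-0.453,0.007,0.675],"tau":[7.351,-20.592,0.57]}
{"k":3,"ang":[-0.929,-0.782,-0.459],"dq":[-3.161,-8.935,-3.006],"ee":[-0.443,0.008,0.67],"tau":[9.645,-19.59,0.934]}
{"k":4,"ang":[-0.964,-0.88,-0.488],"dq":[-3.744,-10.558,-2.662],"ee":[-0.432,0.009,0.662],"tau":[11.998,-18.871,1.281]}
{"k":5,"ang":[-1.003,-0.991,-0.511],"dq":[-4.147,-11.643,-1.849],"ee":[-0.417,0.01,0.652],"tau":[13.818,-18.12,1.636]}
{"k":6,"ang":[-1.046,-1.111,-0.524],"dq":[-4.406,-12.269,-0.716],"ee":[-0.401,0.011,0.64],"tau":[14.952,-17.141,1.983]}
{"k":7,"ang":[-1.091,-1.235,-0.524],"dq":[-4.552,-12.511,0.589],"ee":[-0.382,0.012,0.626],"tau":[15.609,-15.84,2.288]}
{"k":8,"ang":[-1.137,-1.36,-0.512],"dq":[-4.603,-12.44,1.937],"ee":[-0.361,0.014,0.61],"tau":[16.151,-14.197,2.51]}
{"k":9,"ang":[-1.183,-1.483,-0.486],"dq":[-4.574,-12.127,3.221],"ee":[-0.339,0.016,0.593],"tau":[16.889,-12.237,2.615]}
{"k":10,"ang":[-1.228,-1.602,-0.448],"dq":[-4.469,-11.644,4.355],"ee":[-0.315,0.019,0.574],"tau":[17.964,-10.012,2.578]}
{"k":11,"ang":[-1.272,-1.715,-0.399],"dq":[-4.291,-11.058,5.283],"ee":[-0.29,0.022,0.553],"tau":[19.342,-7.581,2.393]}
{"k":12,"ang":[-1.314,-1.822,-0.343],"dq":[-4.044,-10.428,5.978],"ee":[-0.264,0.026,0.531],"tau":[20.878,-5.009,2.066]}
{"k":13,"ang":[-1.352,-1.923,-0.281],"dq":[-3.729,-9.798,6.441],"ee":[-0.238,0.03,0.507],"tau":[22.407,-2.356,1.615]}
{"k":14,"ang":[-1.388,-2.018,-0.215],"dq":[-3.35,-9.199,6.692],"ee":[-0.211,0.035,0.482],"tau":[23.803,0.321,1.066]}
{"k":15,"ang":[-1.419,-2.107,-0.148],"dq":[-2.91,-8.646,6.76],"ee":[-0.185,0.04,0.456],"tau":[24.999,2.974,0.451]}
{"k":16,"ang":[-1.446,-2.191,-0.08],"dq":[-2.412,-8.145,6.68],"ee":[-0.159,0.046,0.43],"tau":[25.992,5.565,-0.2]}
{"k":17,"ang":[-1.467,-2.27,-0.014],"dq":[-1.856,-7.692,6.483],"ee":[-0.133,0.052,0.402],"tau":[26.818,8.062,-0.857]}
{"k":18,"ang":[-1.483,-2.345,0.049],"dq":[-1.244,-7.282,6.195],"ee":[-0.109,0.058,0.374],"tau":[27.542,10.447,-1.497]}
{"k":19,"ang":[-1.492,-2.416,0.109],"dq":[-0.577,-6.905,5.84],"ee":[-0.085,0.064,0.346],"tau":[28.241,12.706,-2.099]}
{"k":20,"ang":[-1.494,-2.483,0.165],"dq":[0.145,-6.55,5.435],"ee":[-0.063,0.07,0.318],"tau":[28.998,14.835,-2.651]}
{"k":21,"ang":[-1.489,-2.547,0.218],"dq":[0.92,-6.206,4.993],"ee":[-0.042,0.075,0.291],"tau":[29.893,16.833,-3.143]}
{"k":22,"ang":[-1.475,-2.607,0.265],"dq":[1.748,-5.862,4.527],"ee":[-0.024,0.081,0.263],"tau":[30.979,18.701,-3.572]}
{"k":23,"ang":[-1.454,-2.664,0.308],"dq":[2.628,-5.507,4.045],"ee":[-0.006,0.087,0.236],"tau":[32.292,20.438,-3.937]}
{"k":24,"ang":[-1.423,-2.717,0.346],"dq":[3.556,-5.131,3.555],"ee":[0.009,0.092,0.21],"tau":[33.829,22.039,-4.24]}
{"k":25,"ang":[-1.382,-2.766,0.379],"dq":[4.53,-4.725,3.067],"ee":[0.022,0.098,0.184],"tau":[35.525,23.483,-4.484]}
{"k":26,"ang":[-1.332,-2.811,0.407],"dq":[5.543,-4.283,2.586],"ee":[0.032,0.103,0.161],"tau":[37.23,24.736,-4.672]}
{"k":27,"ang":[-1.271,-2.852,0.431],"dq":[6.588,-3.8,2.119],"ee":[0.041,0.107,0.138],"tau":[38.689,25.734,-4.808]}
{"k":28,"ang":[-1.2,-2.887,0.45],"dq":[7.651,-3.274,1.67],"ee":[0.048,0.111,0.118],"tau":[39.547,26.392,-4.893]}
{"k":29,"ang":[-1.118,-2.917,0.464],"dq":[8.709,-2.709,1.241],"ee":[0.054,0.114,0.1],"tau":[39.393,26.605,-4.924]}
{"k":30,"ang":[-1.026,-2.941,0.475],"dq":[9.731,-2.107,0.83],"ee":[0.058,0.117,0.084],"tau":[37.848,26.268,-4.897]}
{"k":31,"ang":[-0.924,-2.959,0.481],"dq":[10.677,-1.477,0.433],"ee":[0.062,0.12,0.071],"tau":[34.655,25.297,-4.801]}
{"k":32,"ang":[-0.813,-2.971,0.483],"dq":[11.499,-0.828,0.044],"ee":[0.067,0.121,0.06],"tau":[29.732,23.645,-4.625]}
{"k":33,"ang":[-0.695,-2.976,0.482],"dq":[12.149,-0.171,-0.342],"ee":[0.072,0.123,0.05],"tau":[23.138,21.309,-4.359]}
{"k":34,"ang":[-0.571,-2.974,0.477],"dq":[12.583,0.477,-0.737],"ee":[0.079,0.123,0.042],"tau":[15.067,18.355,-3.996]}
{"k":35,"ang":[-0.444,-2.966,0.467],"dq":[12.763,1.105,-1.143],"ee":[0.087,0.123,0.034],"tau":[5.882,14.886,-3.538]}
{"k":36,"ang":[-0.317,-2.952,0.454],"dq":[12.664,1.698,-1.556],"ee":[0.098,0.123,0.026],"tau":[-3.804,11.104,-3.001]}
{"k":37,"ang":[-0.192,-2.933,0.436],"dq":[12.284,2.236,-1.968],"ee":[0.111,0.122,0.017],"tau":[-13.168,7.283,-2.416]}
{"k":38,"ang":[-0.073,-2.908,0.415],"dq":[11.651,2.702,-2.365],"ee":[0.125,0.12,0.007],"tau":[-21.383,3.716,-1.824]}
{"k":39,"ang":[0.04,-2.879,0.389],"dq":[10.818,3.08,-2.725],"ee":[0.14,0.119,-0.004],"tau":[-27.875,0.641,-1.271]}
{"k":40,"ang":[0.143,-2.847,0.36],"dq":[9.856,3.36,-3.03],"ee":[0.157,0.117,-0.017],"tau":[-32.452,-1.807,-0.796]}
{"k":41,"ang":[0.236,-2.812,0.329],"dq":[8.837,3.541,-3.263],"ee":[0.174,0.114,-0.03],"tau":[-35.25,-3.596,-0.424]}
{"k":42,"ang":[0.32,-2.777,0.295],"dq":[7.822,3.631,-3.416],"ee":[0.19,0.112,-0.044],"tau":[-36.591,-4.775,-0.165]}
{"k":43,"ang":[0.393,-2.74,0.261],"dq":[6.854,3.641,-3.489],"ee":[0.207,0.109,-0.058]}
{"summary": "final ee position (m): 0.207 0.109 -0.058"}


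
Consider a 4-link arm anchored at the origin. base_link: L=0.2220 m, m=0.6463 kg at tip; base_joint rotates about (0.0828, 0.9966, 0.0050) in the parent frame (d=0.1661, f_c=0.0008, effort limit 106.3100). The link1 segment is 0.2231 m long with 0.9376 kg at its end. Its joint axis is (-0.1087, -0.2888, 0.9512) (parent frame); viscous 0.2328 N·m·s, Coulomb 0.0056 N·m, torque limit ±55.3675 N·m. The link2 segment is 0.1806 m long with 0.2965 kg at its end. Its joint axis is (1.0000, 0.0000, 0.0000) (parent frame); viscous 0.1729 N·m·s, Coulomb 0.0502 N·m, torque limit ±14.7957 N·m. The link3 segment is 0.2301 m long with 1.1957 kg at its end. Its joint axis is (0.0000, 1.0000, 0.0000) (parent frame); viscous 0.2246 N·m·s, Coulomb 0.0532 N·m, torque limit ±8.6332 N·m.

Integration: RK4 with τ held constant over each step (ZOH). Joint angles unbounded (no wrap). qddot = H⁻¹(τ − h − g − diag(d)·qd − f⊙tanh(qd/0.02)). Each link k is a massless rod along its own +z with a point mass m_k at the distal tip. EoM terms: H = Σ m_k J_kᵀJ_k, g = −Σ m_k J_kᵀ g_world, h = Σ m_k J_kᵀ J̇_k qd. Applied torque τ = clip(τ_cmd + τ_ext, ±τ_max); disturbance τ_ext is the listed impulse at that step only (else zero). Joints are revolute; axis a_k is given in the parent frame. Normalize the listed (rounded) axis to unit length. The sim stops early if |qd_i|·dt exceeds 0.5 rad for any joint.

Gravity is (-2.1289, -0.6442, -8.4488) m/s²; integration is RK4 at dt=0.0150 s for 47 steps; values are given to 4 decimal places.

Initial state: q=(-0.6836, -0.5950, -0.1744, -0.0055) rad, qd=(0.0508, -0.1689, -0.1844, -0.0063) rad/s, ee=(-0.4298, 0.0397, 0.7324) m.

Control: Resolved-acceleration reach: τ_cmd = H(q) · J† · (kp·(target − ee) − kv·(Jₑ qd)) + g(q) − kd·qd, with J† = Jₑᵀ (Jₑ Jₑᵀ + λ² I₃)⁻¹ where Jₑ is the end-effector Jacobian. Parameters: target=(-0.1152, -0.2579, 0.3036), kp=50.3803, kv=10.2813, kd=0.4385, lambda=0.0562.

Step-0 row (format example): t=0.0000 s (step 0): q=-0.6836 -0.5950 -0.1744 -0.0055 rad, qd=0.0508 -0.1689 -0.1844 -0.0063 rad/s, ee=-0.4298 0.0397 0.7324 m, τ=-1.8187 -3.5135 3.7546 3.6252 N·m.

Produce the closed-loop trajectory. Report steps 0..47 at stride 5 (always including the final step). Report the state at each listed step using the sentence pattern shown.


t=0.0750 s (step 5): q=-0.8001 -0.7604 -0.2928 0.2317 rad, qd=-2.6399 -3.1832 -2.8303 4.7159 rad/s, ee=-0.4223 0.0150 0.7200 m, τ=2.6566 -1.8212 -0.1414 1.8452 N·m.
t=0.1500 s (step 10): q=-1.0071 -0.9840 -0.5432 0.5607 rad, qd=-2.6048 -2.6434 -3.5134 3.8506 rad/s, ee=-0.4177 -0.0342 0.6603 m, τ=15.6284 -1.9644 -3.3545 1.4802 N·m.
t=0.2250 s (step 15): q=-1.1738 -1.1620 -0.7994 0.8067 rad, qd=-1.8082 -2.1400 -3.2674 2.7960 rad/s, ee=-0.3986 -0.0903 0.5849 m, τ=16.9186 0.0316 -3.4856 -0.2962 N·m.
t=0.3000 s (step 20): q=-1.2779 -1.3109 -1.0297 0.9829 rad, qd=-0.9832 -1.8457 -2.8611 1.9428 rad/s, ee=-0.3625 -0.1440 0.5148 m, τ=14.8685 1.9945 -2.3076 -1.7938 N·m.
t=0.3750 s (step 25): q=-1.3250 -1.4399 -1.2265 1.1006 rad, qd=-0.3041 -1.5940 -2.3826 1.2253 rad/s, ee=-0.3179 -0.1887 0.4568 m, τ=12.4006 3.2622 -1.0245 -2.5552 N·m.
t=0.4500 s (step 30): q=-1.3291 -1.5488 -1.3865 1.1708 rad, qd=0.1580 -1.3027 -1.8894 0.6804 rad/s, ee=-0.2731 -0.2216 0.4119 m, τ=10.3524 3.8626 -0.0396 -2.7462 N·m.
t=0.5250 s (step 35): q=-1.3069 -1.6344 -1.5108 1.2074 rad, qd=0.4003 -0.9781 -1.4405 0.3236 rad/s, ee=-0.2333 -0.2431 0.3789 m, τ=8.8856 4.0223 0.6183 -2.6500 N·m.
t=0.6000 s (step 40): q=-1.2734 -1.6960 -1.6043 1.2233 rad, qd=0.4701 -0.6737 -1.0686 0.1190 rad/s, ee=-0.2006 -0.2556 0.3559 m, τ=7.9239 3.9694 1.0296 -2.4664 N·m.
t=0.6750 s (step 45): q=-1.2391 -1.7370 -1.6730 1.2279 rad, qd=0.4331 -0.4300 -0.7792 0.0195 rad/s, ee=-0.1752 -0.2621 0.3404 m, τ=7.3446 3.8566 1.2791 -2.2981 N·m.
t=0.7050 s (step 47): q=-1.2265 -1.7486 -1.6950 1.2284 rad, qd=0.4040 -0.3487 -0.6848 0.0103 rad/s, ee=-0.1669 -0.2635 0.3357 m.


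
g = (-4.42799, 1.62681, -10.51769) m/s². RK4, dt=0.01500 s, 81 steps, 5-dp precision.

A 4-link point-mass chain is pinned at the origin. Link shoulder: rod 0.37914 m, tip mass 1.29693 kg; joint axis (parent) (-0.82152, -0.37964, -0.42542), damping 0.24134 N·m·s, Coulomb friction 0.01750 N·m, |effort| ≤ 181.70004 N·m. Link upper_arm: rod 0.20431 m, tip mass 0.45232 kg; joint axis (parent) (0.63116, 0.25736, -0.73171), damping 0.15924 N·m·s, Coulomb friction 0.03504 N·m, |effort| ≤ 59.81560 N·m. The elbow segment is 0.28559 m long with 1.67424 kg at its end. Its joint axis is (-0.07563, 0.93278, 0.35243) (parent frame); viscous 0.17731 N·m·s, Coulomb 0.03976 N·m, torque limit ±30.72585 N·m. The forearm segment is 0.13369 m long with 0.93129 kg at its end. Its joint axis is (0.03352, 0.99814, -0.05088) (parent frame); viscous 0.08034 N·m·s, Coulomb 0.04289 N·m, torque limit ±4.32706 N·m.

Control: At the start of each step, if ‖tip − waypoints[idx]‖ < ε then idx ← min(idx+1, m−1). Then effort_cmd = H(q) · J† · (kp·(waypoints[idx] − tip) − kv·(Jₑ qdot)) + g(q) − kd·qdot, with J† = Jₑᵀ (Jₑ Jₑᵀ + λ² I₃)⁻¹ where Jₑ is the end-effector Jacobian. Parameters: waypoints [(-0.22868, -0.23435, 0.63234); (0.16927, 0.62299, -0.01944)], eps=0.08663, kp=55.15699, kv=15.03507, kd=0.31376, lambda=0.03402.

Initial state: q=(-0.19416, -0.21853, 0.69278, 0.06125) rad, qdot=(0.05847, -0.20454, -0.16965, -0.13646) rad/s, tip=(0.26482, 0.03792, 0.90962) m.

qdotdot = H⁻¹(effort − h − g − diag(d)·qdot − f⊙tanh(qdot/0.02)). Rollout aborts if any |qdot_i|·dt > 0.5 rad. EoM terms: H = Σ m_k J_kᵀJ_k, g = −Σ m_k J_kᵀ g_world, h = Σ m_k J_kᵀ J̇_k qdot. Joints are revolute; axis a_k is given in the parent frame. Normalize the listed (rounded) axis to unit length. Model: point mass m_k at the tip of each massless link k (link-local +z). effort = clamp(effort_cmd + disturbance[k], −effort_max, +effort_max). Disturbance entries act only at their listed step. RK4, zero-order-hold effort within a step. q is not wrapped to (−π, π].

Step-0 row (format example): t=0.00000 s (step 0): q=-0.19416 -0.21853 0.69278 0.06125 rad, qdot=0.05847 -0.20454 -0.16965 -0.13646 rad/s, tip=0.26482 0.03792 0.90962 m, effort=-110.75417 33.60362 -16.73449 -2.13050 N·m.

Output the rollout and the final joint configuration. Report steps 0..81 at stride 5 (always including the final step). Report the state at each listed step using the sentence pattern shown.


t=0.07500 s (step 5): q=-0.60963 -0.74222 0.77667 0.10721 rad, qdot=-6.08804 -7.23744 2.36463 0.97264 rad/s, tip=0.20735 -0.00926 0.87647 m, effort=15.25125 -1.41144 -3.29135 -0.85504 N·m.
t=0.15000 s (step 10): q=-0.93024 -1.14832 0.90206 0.16213 rad, qdot=-2.78041 -4.12331 0.95890 0.36032 rad/s, tip=0.11311 -0.09957 0.80644 m, effort=19.32346 7.30493 -0.65107 -0.26091 N·m.
t=0.22500 s (step 15): q=-1.06704 -1.39971 0.93729 0.17183 rad, qdot=-1.07114 -2.71617 0.09104 0.00461 rad/s, tip=0.02623 -0.16193 0.75166 m, effort=11.79776 12.97205 -1.91974 -0.27655 N·m.
t=0.30000 s (step 20): q=-1.11370 -1.56829 0.92889 0.17090 rad, qdot=-0.27779 -1.83890 -0.25228 -0.02366 rad/s, tip=-0.04413 -0.19628 0.71204 m, effort=6.43772 14.81096 -3.06457 -0.40885 N·m.
t=0.37500 s (step 25): q=-1.12013 -1.68245 0.90546 0.16877 rad, qdot=0.05508 -1.24278 -0.34542 -0.03255 rad/s, tip=-0.09745 -0.21355 0.68438 m, effort=3.53070 15.02407 -3.64483 -0.47698 N·m.
t=0.45000 s (step 30): q=-1.11095 -1.75944 0.87967 0.16643 rad, qdot=0.16672 -0.83596 -0.33311 -0.02899 rad/s, tip=-0.13626 -0.22192 0.66564 m, effort=2.10420 14.70767 -3.89659 -0.50673 N·m.
t=0.52500 s (step 35): q=-1.13793 -1.80376 1.05239 0.03573 rad, qdot=-1.20440 -0.17060 6.64734 -1.84910 rad/s, tip=-0.14716 -0.19474 0.62654 m, effort=7.97310 14.12682 11.38064 3.69389 N·m.
t=0.60000 s (step 40): q=-1.18818 -1.75419 1.59436 0.12521 rad, qdot=0.42755 1.73768 7.41421 1.36117 rad/s, tip=-0.09004 -0.05326 0.49294 m, effort=14.28513 13.06533 -8.39200 -1.13631 N·m.
t=0.67500 s (step 45): q=-1.01620 -1.50713 2.11714 0.19879 rad, qdot=4.37013 5.09164 6.33118 0.85966 rad/s, tip=-0.02174 0.07138 0.34781 m, effort=17.27403 9.77280 -15.86151 -2.27783 N·m.
t=0.75000 s (step 50): q=-0.54701 -1.07144 2.44422 0.34244 rad, qdot=7.62575 4.62327 1.18420 3.26704 rad/s, tip=0.00726 0.15634 0.25913 m, effort=12.57801 7.69234 -12.81145 -2.13345 N·m.
t=0.82500 s (step 55): q=0.01857 -0.93528 2.32147 0.52306 rad, qdot=6.71082 -0.40892 -3.32699 0.93951 rad/s, tip=0.04392 0.28212 0.20366 m, effort=-21.20782 5.39658 -0.03841 0.41919 N·m.
t=0.90000 s (step 60): q=0.41771 -1.01540 2.05834 0.54769 rad, qdot=4.04560 -1.21158 -3.33295 0.01158 rad/s, tip=0.09821 0.39473 0.14199 m, effort=-26.09480 8.84526 -0.04106 0.77773 N·m.
t=0.97500 s (step 65): q=0.64992 -1.08914 1.84242 0.54458 rad, qdot=2.29995 -0.75618 -2.40252 -0.10365 rad/s, tip=0.13300 0.47215 0.09045 m, effort=-23.68917 11.01562 -0.46226 0.64540 N·m.
t=1.05000 s (step 70): q=0.78185 -1.13247 1.69482 0.53353 rad, qdot=1.31292 -0.43455 -1.58158 -0.16122 rad/s, tip=0.15168 0.52197 0.05328 m, effort=-20.73010 11.84211 -0.57748 0.52986 N·m.
t=1.12500 s (step 75): q=0.85810 -1.15780 1.59816 0.52253 rad, qdot=0.77284 -0.25962 -1.03846 -0.12294 rad/s, tip=0.16106 0.55347 0.02840 m, effort=-18.62594 12.07647 -0.54100 0.44361 N·m.
t=1.20000 s (step 80): q=0.90382 -1.17320 1.53395 0.51515 rad, qdot=0.47396 -0.16058 -0.70091 -0.07245 rad/s, tip=0.16569 0.57383 0.01221 m, effort=-17.37767 12.11230 -0.43449 0.39899 N·m.
t=1.21500 s (step 81): q=0.91061 -1.17550 1.52382 0.51412 rad, qdot=0.43196 -0.14629 -0.65050 -0.06342 rad/s, tip=0.16629 0.57699 0.00974 m.
final q (rad): 0.91061 -1.17550 1.52382 0.51412


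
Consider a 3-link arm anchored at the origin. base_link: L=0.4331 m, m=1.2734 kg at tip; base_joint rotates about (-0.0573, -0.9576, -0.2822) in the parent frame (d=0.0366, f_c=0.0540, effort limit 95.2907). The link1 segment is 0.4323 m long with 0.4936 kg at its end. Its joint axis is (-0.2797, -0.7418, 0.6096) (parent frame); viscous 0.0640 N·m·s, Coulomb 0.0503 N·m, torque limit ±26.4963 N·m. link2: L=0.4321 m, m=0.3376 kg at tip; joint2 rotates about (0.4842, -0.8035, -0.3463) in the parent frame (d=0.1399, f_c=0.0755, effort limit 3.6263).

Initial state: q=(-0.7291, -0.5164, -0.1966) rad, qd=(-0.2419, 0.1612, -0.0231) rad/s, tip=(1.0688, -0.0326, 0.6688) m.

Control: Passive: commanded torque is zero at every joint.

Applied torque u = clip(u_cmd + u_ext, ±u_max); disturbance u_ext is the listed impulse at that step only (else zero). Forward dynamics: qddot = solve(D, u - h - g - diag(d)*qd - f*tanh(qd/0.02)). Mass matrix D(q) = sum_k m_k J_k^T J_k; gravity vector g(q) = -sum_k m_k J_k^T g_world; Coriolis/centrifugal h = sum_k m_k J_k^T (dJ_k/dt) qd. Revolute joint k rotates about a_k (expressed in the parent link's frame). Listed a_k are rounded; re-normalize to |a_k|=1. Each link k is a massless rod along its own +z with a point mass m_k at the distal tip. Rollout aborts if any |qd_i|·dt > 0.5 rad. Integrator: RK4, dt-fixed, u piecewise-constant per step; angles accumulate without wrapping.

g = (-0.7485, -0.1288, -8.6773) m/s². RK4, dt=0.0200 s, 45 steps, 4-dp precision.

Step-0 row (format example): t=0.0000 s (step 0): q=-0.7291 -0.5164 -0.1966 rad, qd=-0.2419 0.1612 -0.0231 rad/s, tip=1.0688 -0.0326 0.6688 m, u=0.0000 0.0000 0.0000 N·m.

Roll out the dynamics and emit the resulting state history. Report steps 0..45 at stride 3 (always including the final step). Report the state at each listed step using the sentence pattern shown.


t=0.0600 s (step 3): q=-0.7562 -0.5131 -0.1887 rad, qd=-0.6647 -0.0396 0.2707 rad/s, tip=1.0844 -0.0258 0.6454 m, u=0.0000 0.0000 0.0000 N·m.
t=0.1200 s (step 6): q=-0.8097 -0.5199 -0.1634 rad, qd=-1.1232 -0.1833 0.5853 rad/s, tip=1.1154 -0.0185 0.5935 m, u=0.0000 0.0000 0.0000 N·m.
t=0.1800 s (step 9): q=-0.8920 -0.5346 -0.1163 rad, qd=-1.6306 -0.3012 1.0050 rad/s, tip=1.1577 -0.0087 0.5110 m, u=0.0000 0.0000 0.0000 N·m.
t=0.2400 s (step 12): q=-1.0066 -0.5555 -0.0401 rad, qd=-2.2008 -0.3888 1.5561 rad/s, tip=1.2048 0.0057 0.3952 m, u=0.0000 0.0000 0.0000 N·m.
t=0.3000 s (step 15): q=-1.1574 -0.5805 0.0721 rad, qd=-2.8348 -0.4370 2.1875 rad/s, tip=1.2463 0.0280 0.2433 m, u=0.0000 0.0000 0.0000 N·m.
t=0.3600 s (step 18): q=-1.3476 -0.6064 0.2200 rad, qd=-3.5114 -0.4074 2.6901 rad/s, tip=1.2670 0.0638 0.0538 m, u=0.0000 0.0000 0.0000 N·m.
t=0.4200 s (step 21): q=-1.5788 -0.6253 0.3842 rad, qd=-4.1911 -0.1699 2.6533 rad/s, tip=1.2471 0.1205 -0.1722 m, u=0.0000 0.0000 0.0000 N·m.
t=0.4800 s (step 24): q=-1.8498 -0.6194 0.5202 rad, qd=-4.8298 0.4239 1.7268 rad/s, tip=1.1645 0.2034 -0.4285 m, u=0.0000 0.0000 0.0000 N·m.
t=0.5400 s (step 27): q=-2.1568 -0.5674 0.5750 rad, qd=-5.3844 1.3391 0.0160 rad/s, tip=0.9963 0.3095 -0.6987 m, u=0.0000 0.0000 0.0000 N·m.
t=0.6000 s (step 30): q=-2.4932 -0.4639 0.5282 rad, qd=-5.7904 2.0262 -1.5244 rad/s, tip=0.7228 0.4280 -0.9442 m, u=0.0000 0.0000 0.0000 N·m.
t=0.6600 s (step 33): q=-2.8460 -0.3398 0.4053 rad, qd=-5.9200 1.9487 -2.4041 rad/s, tip=0.3457 0.5389 -1.1054 m, u=0.0000 0.0000 0.0000 N·m.
t=0.7200 s (step 36): q=-3.1972 -0.2481 0.2616 rad, qd=-5.7363 0.9947 -2.2200 rad/s, tip=-0.0929 0.6131 -1.1291 m, u=0.0000 0.0000 0.0000 N·m.
t=0.7800 s (step 39): q=-3.5293 -0.2277 0.1529 rad, qd=-5.3036 -0.3071 -1.3495 rad/s, tip=-0.5210 0.6241 -1.0047 m, u=0.0000 0.0000 0.0000 N·m.
t=0.8400 s (step 42): q=-3.8311 -0.2805 0.0991 rad, qd=-4.7398 -1.4046 -0.4972 rad/s, tip=-0.8730 0.5667 -0.7643 m, u=0.0000 0.0000 0.0000 N·m.
t=0.9000 s (step 45): q=-4.0970 -0.3885 0.0836 rad, qd=-4.1207 -2.1249 -0.1144 rad/s, tip=-1.1114 0.4551 -0.4585 m.


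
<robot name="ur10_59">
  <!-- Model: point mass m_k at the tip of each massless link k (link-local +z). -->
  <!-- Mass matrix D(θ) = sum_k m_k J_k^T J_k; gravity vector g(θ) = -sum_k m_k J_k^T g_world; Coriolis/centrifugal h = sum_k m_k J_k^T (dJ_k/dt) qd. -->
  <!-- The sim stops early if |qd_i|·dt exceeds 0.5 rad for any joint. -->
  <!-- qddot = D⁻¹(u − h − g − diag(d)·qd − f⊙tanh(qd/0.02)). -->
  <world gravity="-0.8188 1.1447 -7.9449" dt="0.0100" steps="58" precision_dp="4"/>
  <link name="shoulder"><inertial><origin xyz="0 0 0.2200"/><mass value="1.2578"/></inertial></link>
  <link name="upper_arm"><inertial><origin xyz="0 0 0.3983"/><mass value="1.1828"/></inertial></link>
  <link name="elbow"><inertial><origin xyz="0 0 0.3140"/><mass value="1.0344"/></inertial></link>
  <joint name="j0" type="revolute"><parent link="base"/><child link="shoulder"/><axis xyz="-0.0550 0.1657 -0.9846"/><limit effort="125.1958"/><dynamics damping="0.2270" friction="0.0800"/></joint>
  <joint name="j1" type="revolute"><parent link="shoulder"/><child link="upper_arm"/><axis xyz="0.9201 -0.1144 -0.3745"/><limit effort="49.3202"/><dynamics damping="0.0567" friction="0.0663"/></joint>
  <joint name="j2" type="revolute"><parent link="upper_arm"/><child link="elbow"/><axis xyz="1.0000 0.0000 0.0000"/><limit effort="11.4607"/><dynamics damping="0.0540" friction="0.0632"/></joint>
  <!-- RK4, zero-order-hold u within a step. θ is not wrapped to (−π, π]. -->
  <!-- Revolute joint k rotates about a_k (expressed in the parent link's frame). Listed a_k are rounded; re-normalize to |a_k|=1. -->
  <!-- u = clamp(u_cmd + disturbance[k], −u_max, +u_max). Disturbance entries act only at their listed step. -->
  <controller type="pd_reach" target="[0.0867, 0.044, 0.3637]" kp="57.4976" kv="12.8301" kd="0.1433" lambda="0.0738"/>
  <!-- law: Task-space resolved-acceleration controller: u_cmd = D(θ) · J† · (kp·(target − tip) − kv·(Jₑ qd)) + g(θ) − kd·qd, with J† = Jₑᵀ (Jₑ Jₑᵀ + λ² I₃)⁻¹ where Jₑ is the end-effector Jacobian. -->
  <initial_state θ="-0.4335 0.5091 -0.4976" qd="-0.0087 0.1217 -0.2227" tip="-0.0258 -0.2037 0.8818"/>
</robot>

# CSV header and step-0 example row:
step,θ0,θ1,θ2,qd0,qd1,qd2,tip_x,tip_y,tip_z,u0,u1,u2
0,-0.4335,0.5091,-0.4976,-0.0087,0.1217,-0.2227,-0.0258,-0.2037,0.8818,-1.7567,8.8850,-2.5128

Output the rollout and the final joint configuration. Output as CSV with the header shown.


step,θ0,θ1,θ2,qd0,qd1,qd2,tip_x,tip_y,tip_z,u0,u1,u2
1,-0.4355,0.5143,-0.5094,-0.3762,0.9066,-2.1217,-0.0259,-0.2033,0.8808,-1.6639,8.2758,-1.9934
2,-0.4406,0.5268,-0.5387,-0.6266,1.5927,-3.7244,-0.0260,-0.2021,0.8784,-1.5618,7.4582,-1.6371
3,-0.4477,0.5456,-0.5826,-0.7914,2.1761,-5.0422,-0.0261,-0.2004,0.8745,-1.4354,6.3721,-1.4004
4,-0.4562,0.5698,-0.6383,-0.8966,2.6515,-6.0833,-0.0260,-0.1981,0.8691,-1.2807,5.0357,-1.2418
5,-0.4655,0.5982,-0.7031,-0.9626,3.0168,-6.8609,-0.0258,-0.1955,0.8621,-1.1058,3.5366,-1.1222
6,-0.4754,0.6297,-0.7745,-1.0031,3.2763,-7.3990,-0.0252,-0.1925,0.8537,-0.9262,1.9931,-1.0088
7,-0.4855,0.6633,-0.8502,-1.0267,3.4404,-7.7317,-0.0244,-0.1892,0.8438,-0.7580,0.5130,-0.8777
8,-0.4959,0.6981,-0.9284,-1.0396,3.5232,-7.8981,-0.0232,-0.1856,0.8326,-0.6136,-0.8288,-0.7154
9,-0.5063,0.7334,-1.0075,-1.0458,3.5402,-7.9363,-0.0217,-0.1819,0.8203,-0.4998,-1.9937,-0.5172
10,-0.5168,0.7686,-1.0866,-1.0480,3.5057,-7.8799,-0.0199,-0.1780,0.8071,-0.4184,-2.9711,-0.2847
11,-0.5272,0.8033,-1.1647,-1.0483,3.4319,-7.7560,-0.0180,-0.1739,0.7931,-0.3673,-3.7689,-0.0234
12,-0.5377,0.8371,-1.2414,-1.0479,3.3288,-7.5856,-0.0160,-0.1697,0.7786,-0.3416,-4.4040,0.2593
13,-0.5482,0.8697,-1.3162,-1.0472,3.2044,-7.3840,-0.0139,-0.1653,0.7636,-0.3353,-4.8973,0.5558
14,-0.5587,0.9011,-1.3889,-1.0465,3.0647,-7.1626,-0.0119,-0.1609,0.7483,-0.3415,-5.2696,0.8589
15,-0.5691,0.9310,-1.4593,-1.0455,2.9142,-6.9292,-0.0099,-0.1564,0.7329,-0.3533,-5.5404,1.1619
16,-0.5796,0.9593,-1.5274,-1.0434,2.7567,-6.6895,-0.0080,-0.1519,0.7175,-0.3639,-5.7269,1.4595
17,-0.5900,0.9861,-1.5931,-1.0396,2.5947,-6.4472,-0.0062,-0.1474,0.7020,-0.3673,-5.8440,1.7471
18,-0.6004,1.0112,-1.6563,-1.0327,2.4306,-6.2051,-0.0046,-0.1428,0.6867,-0.3585,-5.9040,2.0212
19,-0.6106,1.0346,-1.7171,-1.0217,2.2658,-5.9650,-0.0032,-0.1383,0.6715,-0.3331,-5.9177,2.2791
20,-0.6208,1.0565,-1.7755,-1.0051,2.1018,-5.7281,-0.0020,-0.1338,0.6566,-0.2883,-5.8938,2.5189
21,-0.6307,1.0767,-1.8316,-0.9818,1.9397,-5.4951,-0.0009,-0.1294,0.6419,-0.2223,-5.8397,2.7393
22,-0.6404,1.0953,-1.8854,-0.9503,1.7802,-5.2665,-0.0001,-0.1250,0.6276,-0.1347,-5.7616,2.9394
23,-0.6497,1.1123,-1.9369,-0.9095,1.6242,-5.0428,0.0006,-0.1208,0.6136,-0.0262,-5.6649,3.1189
24,-0.6585,1.1278,-1.9863,-0.8585,1.4722,-4.8240,0.0010,-0.1166,0.6000,0.1012,-5.5542,3.2779
25,-0.6668,1.1418,-2.0334,-0.7962,1.3248,-4.6103,0.0013,-0.1126,0.5869,0.2448,-5.4334,3.4166
26,-0.6744,1.1543,-2.0785,-0.7223,1.1824,-4.4017,0.0014,-0.1088,0.5741,0.4011,-5.3060,3.5356
27,-0.6811,1.1654,-2.1214,-0.6364,1.0453,-4.1983,0.0014,-0.1051,0.5619,0.5663,-5.1751,3.6356
28,-0.6870,1.1752,-2.1624,-0.5384,0.9139,-4.0001,0.0013,-0.1015,0.5500,0.7361,-5.0433,3.7177
29,-0.6918,1.1837,-2.2015,-0.4285,0.7884,-3.8071,0.0010,-0.0981,0.5387,0.9065,-4.9130,3.7829
30,-0.6955,1.1910,-2.2386,-0.3072,0.6690,-3.6195,0.0007,-0.0949,0.5278,1.0736,-4.7862,3.8323
31,-0.6979,1.1971,-2.2739,-0.1750,0.5558,-3.4372,0.0003,-0.0918,0.5174,1.2340,-4.6645,3.8672
32,-0.6990,1.2022,-2.3073,-0.0330,0.4489,-3.2603,-0.0002,-0.0889,0.5074,1.3848,-4.5497,3.8889
33,-0.6986,1.2062,-2.3391,0.1064,0.3483,-3.0892,-0.0007,-0.0861,0.4980,1.5257,-4.4457,3.8987
34,-0.6968,1.2092,-2.3691,0.2518,0.2540,-2.9236,-0.0012,-0.0834,0.4890,1.6535,-4.3500,3.8981
35,-0.6935,1.2113,-2.3976,0.4046,0.1657,-2.7636,-0.0018,-0.0809,0.4805,1.7665,-4.2627,3.8881
36,-0.6887,1.2125,-2.4244,0.5635,0.0834,-2.6093,-0.0024,-0.0785,0.4724,1.8642,-4.1845,3.8700
37,-0.6822,1.2130,-2.4498,0.7275,0.0073,-2.4606,-0.0029,-0.0762,0.4648,1.9465,-4.1168,3.8451
38,-0.6741,1.2127,-2.4737,0.8952,-0.0586,-2.3177,-0.0035,-0.0740,0.4576,2.0132,-4.0719,3.8144
39,-0.6643,1.2118,-2.4962,1.0655,-0.1186,-2.1805,-0.0040,-0.0719,0.4508,2.0639,-4.0385,3.7789
40,-0.6528,1.2103,-2.5173,1.2374,-0.1742,-2.0489,-0.0045,-0.0699,0.4445,2.0994,-4.0140,3.7396
41,-0.6395,1.2083,-2.5372,1.4097,-0.2255,-1.9230,-0.0049,-0.0680,0.4385,2.1213,-3.9982,3.6974
42,-0.6246,1.2058,-2.5558,1.5814,-0.2730,-1.8026,-0.0054,-0.0661,0.4330,2.1306,-3.9908,3.6530
43,-0.6079,1.2029,-2.5732,1.7519,-0.3169,-1.6878,-0.0057,-0.0642,0.4278,2.1286,-3.9917,3.6070
44,-0.5895,1.1995,-2.5896,1.9202,-0.3575,-1.5783,-0.0061,-0.0624,0.4229,2.1165,-4.0003,3.5601
45,-0.5695,1.1957,-2.6048,2.0858,-0.3951,-1.4741,-0.0063,-0.0607,0.4184,2.0954,-4.0162,3.5126
46,-0.5478,1.1916,-2.6191,2.2480,-0.4301,-1.3751,-0.0065,-0.0589,0.4143,2.0660,-4.0388,3.4651
47,-0.5246,1.1871,-2.6324,2.4063,-0.4628,-1.2810,-0.0067,-0.0571,0.4104,2.0292,-4.0673,3.4178
48,-0.4997,1.1824,-2.6447,2.5602,-0.4934,-1.1917,-0.0068,-0.0554,0.4069,1.9857,-4.1011,3.3710
49,-0.4734,1.1773,-2.6562,2.7093,-0.5222,-1.1071,-0.0068,-0.0536,0.4036,1.9358,-4.1394,3.3249
50,-0.4456,1.1719,-2.6669,2.8530,-0.5496,-1.0270,-0.0068,-0.0518,0.4006,1.8800,-4.1813,3.2797
51,-0.4163,1.1663,-2.6768,2.9910,-0.5757,-0.9511,-0.0067,-0.0500,0.3978,1.8184,-4.2260,3.2354
52,-0.3858,1.1604,-2.6859,3.1229,-0.6008,-0.8794,-0.0064,-0.0482,0.3953,1.7512,-4.2724,3.1921
53,-0.3539,1.1543,-2.6944,3.2482,-0.6251,-0.8115,-0.0061,-0.0464,0.3930,1.6783,-4.3198,3.1498
54,-0.3209,1.1479,-2.7022,3.3664,-0.6488,-0.7474,-0.0058,-0.0446,0.3909,1.5999,-4.3671,3.1085
55,-0.2866,1.1413,-2.7093,3.4771,-0.6720,-0.6868,-0.0053,-0.0427,0.3890,1.5156,-4.4133,3.0682
56,-0.2513,1.1345,-2.7159,3.5797,-0.6949,-0.6295,-0.0046,-0.0408,0.3873,1.4256,-4.4573,3.0287
57,-0.2151,1.1274,-2.7220,3.6737,-0.7177,-0.5755,-0.0039,-0.0389,0.3858,1.3297,-4.4983,2.9900
58,-0.1779,1.1201,-2.7275,3.7584,-0.7405,-0.5245,-0.0031,-0.0370,0.3844,,,
# final θ (rad): -0.1779 1.1201 -2.7275


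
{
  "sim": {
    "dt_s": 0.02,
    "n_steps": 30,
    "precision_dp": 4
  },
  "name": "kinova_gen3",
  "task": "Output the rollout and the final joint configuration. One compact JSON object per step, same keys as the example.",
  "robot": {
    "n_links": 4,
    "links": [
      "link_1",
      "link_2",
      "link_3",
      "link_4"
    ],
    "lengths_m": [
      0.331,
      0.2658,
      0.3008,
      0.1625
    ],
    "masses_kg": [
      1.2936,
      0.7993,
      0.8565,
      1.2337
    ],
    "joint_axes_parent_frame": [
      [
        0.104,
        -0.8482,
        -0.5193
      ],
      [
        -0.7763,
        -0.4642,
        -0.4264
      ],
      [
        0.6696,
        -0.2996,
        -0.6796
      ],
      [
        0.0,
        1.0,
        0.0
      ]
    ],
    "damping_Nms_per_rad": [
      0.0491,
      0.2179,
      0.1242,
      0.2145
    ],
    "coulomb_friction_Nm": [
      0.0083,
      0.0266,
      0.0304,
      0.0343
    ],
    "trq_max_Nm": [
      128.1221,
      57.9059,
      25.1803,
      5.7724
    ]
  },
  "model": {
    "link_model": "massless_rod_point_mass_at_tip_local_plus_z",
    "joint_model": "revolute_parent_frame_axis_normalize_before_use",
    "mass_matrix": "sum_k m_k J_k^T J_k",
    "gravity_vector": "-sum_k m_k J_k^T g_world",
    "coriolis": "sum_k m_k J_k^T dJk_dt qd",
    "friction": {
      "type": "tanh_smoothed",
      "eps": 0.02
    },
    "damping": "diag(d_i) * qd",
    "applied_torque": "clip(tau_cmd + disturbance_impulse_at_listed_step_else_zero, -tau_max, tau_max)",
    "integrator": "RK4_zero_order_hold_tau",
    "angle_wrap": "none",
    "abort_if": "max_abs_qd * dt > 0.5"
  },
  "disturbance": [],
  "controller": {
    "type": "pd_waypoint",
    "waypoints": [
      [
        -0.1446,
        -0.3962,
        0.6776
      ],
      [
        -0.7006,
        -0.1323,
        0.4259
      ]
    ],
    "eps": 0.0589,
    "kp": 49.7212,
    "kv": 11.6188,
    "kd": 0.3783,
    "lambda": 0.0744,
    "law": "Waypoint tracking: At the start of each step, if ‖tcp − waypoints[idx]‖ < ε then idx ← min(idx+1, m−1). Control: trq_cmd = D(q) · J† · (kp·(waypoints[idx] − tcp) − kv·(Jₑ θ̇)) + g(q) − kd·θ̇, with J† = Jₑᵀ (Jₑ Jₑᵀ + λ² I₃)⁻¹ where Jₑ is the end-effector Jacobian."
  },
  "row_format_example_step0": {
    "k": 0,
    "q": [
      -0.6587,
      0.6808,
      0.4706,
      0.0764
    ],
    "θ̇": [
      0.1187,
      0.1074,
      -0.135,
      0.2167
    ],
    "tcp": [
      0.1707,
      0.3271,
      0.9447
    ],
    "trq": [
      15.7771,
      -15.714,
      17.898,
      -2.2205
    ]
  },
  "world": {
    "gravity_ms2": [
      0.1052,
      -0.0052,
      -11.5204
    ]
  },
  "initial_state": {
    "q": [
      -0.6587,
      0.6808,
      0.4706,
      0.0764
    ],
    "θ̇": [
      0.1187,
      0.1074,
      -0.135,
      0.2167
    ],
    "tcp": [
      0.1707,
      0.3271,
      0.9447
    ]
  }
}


{"k":1,"q":[-0.6672,0.688,0.5036,0.074],"\u03b8\u0307":[-0.9482,0.5806,3.3749,-0.4682],"tcp":[0.1665,0.3223,0.9443],"trq":[11.5568,-13.2854,12.7329,-1.3617]}
{"k":2,"q":[-0.6932,0.7011,0.5933,0.0579],"\u03b8\u0307":[-1.628,0.688,5.5412,-1.1912],"tcp":[0.1578,0.3071,0.9427],"trq":[10.2912,-11.3118,9.2233,-0.5785]}
{"k":3,"q":[-0.729,0.7137,0.717,0.0319],"\u03b8\u0307":[-1.9447,0.5412,6.8161,-1.4739],"tcp":[0.1465,0.2844,0.9385],"trq":[11.5004,-9.3225,6.6566,-0.0778]}
{"k":4,"q":[-0.7678,0.7215,0.8596,0.0042],"\u03b8\u0307":[-1.9249,0.2069,7.4501,-1.3608],"tcp":[0.1341,0.2563,0.9309],"trq":[13.4094,-7.3215,4.4878,0.2131]}
{"k":5,"q":[-0.8035,0.7213,1.0104,-0.0186],"\u03b8\u0307":[-1.6493,-0.2481,7.6621,-0.9682],"tcp":[0.1213,0.2245,0.9202],"trq":[14.7826,-5.5199,2.4508,0.3551]}
{"k":6,"q":[-0.8321,0.7112,1.1627,-0.0322],"\u03b8\u0307":[-1.2145,-0.7766,7.6071,-0.4387],"tcp":[0.1083,0.1903,0.9071],"trq":[15.2426,-4.0925,0.5115,0.3838]}
{"k":7,"q":[-0.8511,0.6901,1.3121,-0.035],"\u03b8\u0307":[-0.7008,-1.3462,7.3751,0.1137],"tcp":[0.0952,0.155,0.8925],"trq":[14.8874,-3.084,-1.259,0.3186]}
{"k":8,"q":[-0.8597,0.6574,1.4556,-0.0279],"\u03b8\u0307":[-0.1664,-1.9306,7.0124,0.5983],"tcp":[0.0819,0.1196,0.8772],"trq":[13.9483,-2.4551,-2.7736,0.1895]}
{"k":9,"q":[-0.8578,0.6133,1.5909,-0.0109],"\u03b8\u0307":[0.3487,-2.4699,6.5274,1.1144],"tcp":[0.0684,0.0849,0.8618],"trq":[12.7164,-1.996,-3.9372,-0.0565]}
{"k":10,"q":[-0.846,0.5592,1.7152,0.0156],"\u03b8\u0307":[0.8162,-2.9276,5.9088,1.5545],"tcp":[0.0549,0.0514,0.8469],"trq":[11.3149,-1.6672,-4.7148,-0.35]}
{"k":11,"q":[-0.8257,0.4971,1.826,0.0496],"\u03b8\u0307":[1.2146,-3.2619,5.1591,1.8671],"tcp":[0.0415,0.0196,0.833],"trq":[9.853,-1.3957,-5.1081,-0.6427]}
{"k":12,"q":[-0.7981,0.4298,1.9208,0.0882],"\u03b8\u0307":[1.5297,-3.4462,4.3069,2.0137],"tcp":[0.0283,-0.0102,0.8205],"trq":[8.4008,-1.1241,-5.1606,-0.8931]}
{"k":13,"q":[-0.7652,0.3602,1.9981,0.1281],"\u03b8\u0307":[1.7555,-3.4821,3.4107,1.9859],"tcp":[0.0155,-0.0382,0.8097],"trq":[6.9978,-0.8135,-4.9505,-1.0786]}
{"k":14,"q":[-0.7287,0.2912,2.0577,0.1661],"\u03b8\u0307":[1.8956,-3.3978,2.5433,1.8159],"tcp":[0.0031,-0.0645,0.8007],"trq":[5.6658,-0.4448,-4.572,-1.2024]}
{"k":15,"q":[-0.6901,0.2248,2.1009,0.1999],"\u03b8\u0307":[1.9618,-3.2345,1.7663,1.5632],"tcp":[-0.0087,-0.0893,0.7933],"trq":[4.4195,-0.0167,-4.1144,-1.2849]}
{"k":16,"q":[-0.6507,0.1621,2.1297,0.2283],"\u03b8\u0307":[1.9697,-3.0304,1.1147,1.2875],"tcp":[-0.02,-0.1131,0.7872],"trq":[3.2721,0.4584,-3.6468,-1.3496]}
{"k":17,"q":[-0.6117,0.1036,2.1468,0.2515],"\u03b8\u0307":[1.9349,-2.8129,0.5968,1.0306],"tcp":[-0.0308,-0.1359,0.782],"trq":[2.2351,0.9624,-3.214,-1.4123]}
{"k":18,"q":[-0.5737,0.0496,2.1547,0.2699],"\u03b8\u0307":[1.8705,-2.598,0.2033,0.8124],"tcp":[-0.041,-0.1578,0.7773],"trq":[1.316,1.4765,-2.8394,-1.4796]}
{"k":19,"q":[-0.5371,-0.0003,2.1558,0.2843],"\u03b8\u0307":[1.7863,-2.3957,-0.0797,0.6353],"tcp":[-0.0506,-0.1787,0.7729],"trq":[0.5138,1.9819,-2.5354,-1.5503]}
{"k":20,"q":[-0.5024,-0.0463,2.1524,0.2956],"\u03b8\u0307":[1.6888,-2.215,-0.2601,0.4914],"tcp":[-0.0596,-0.1987,0.7685],"trq":[-0.1835,2.4595,-2.3135,-1.6208]}
{"k":21,"q":[-0.4697,-0.0888,2.1459,0.3044],"\u03b8\u0307":[1.5848,-2.0424,-0.3813,0.3879],"tcp":[-0.0681,-0.2176,0.7639],"trq":[-0.7618,2.9174,-2.1365,-1.6935]}
{"k":22,"q":[-0.4391,-0.1279,2.1374,0.3114],"\u03b8\u0307":[1.4778,-1.8796,-0.4555,0.311],"tcp":[-0.076,-0.2354,0.7592],"trq":[-1.2365,3.3428,-2.0012,-1.7616]}
{"k":23,"q":[-0.4107,-0.1639,2.1279,0.3171],"\u03b8\u0307":[1.3705,-1.7265,-0.4939,0.253],"tcp":[-0.0834,-0.252,0.7543],"trq":[-1.6206,3.7297,-1.9014,-1.8222]}
{"k":24,"q":[-0.3843,-0.1969,2.1178,0.3217],"\u03b8\u0307":[1.2647,-1.5829,-0.5056,0.2089],"tcp":[-0.0902,-0.2674,0.7493],"trq":[-1.9256,4.0756,-1.83,-1.874]}
{"k":25,"q":[-0.3601,-0.2271,2.1077,0.3256],"\u03b8\u0307":[1.1616,-1.4481,-0.4981,0.1749],"tcp":[-0.0964,-0.2815,0.7443],"trq":[-2.1619,4.3802,-1.7807,-1.9169]}
{"k":26,"q":[-0.3379,-0.2548,2.0979,0.3289],"\u03b8\u0307":[1.0623,-1.3219,-0.4772,0.1484],"tcp":[-0.1021,-0.2945,0.7392],"trq":[-2.339,4.6449,-1.7477,-1.9513]}
{"k":27,"q":[-0.3176,-0.28,2.0886,0.3317],"\u03b8\u0307":[0.9675,-1.2038,-0.4476,0.1272],"tcp":[-0.1073,-0.3063,0.7342],"trq":[-2.4653,4.872,-1.7264,-1.9777]}
{"k":28,"q":[-0.2992,-0.3029,2.08,0.3342],"\u03b8\u0307":[0.8775,-1.0936,-0.4126,0.1099],"tcp":[-0.112,-0.317,0.7294],"trq":[-2.5484,5.0646,-1.713,-1.9972]}
{"k":29,"q":[-0.2825,-0.3237,2.072,0.3363],"\u03b8\u0307":[0.7927,-0.9911,-0.3749,0.0954],"tcp":[-0.1163,-0.3266,0.7247],"trq":[-2.5948,5.2263,-1.7045,-2.0106]}
{"k":30,"q":[-0.2674,-0.3425,2.0649,0.3381],"\u03b8\u0307":[0.7133,-0.8959,-0.3363,0.0829],"tcp":[-0.1201,-0.3353,0.7203]}
{"summary": "final q (rad): -0.2674 -0.3425 2.0649 0.3381"}
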